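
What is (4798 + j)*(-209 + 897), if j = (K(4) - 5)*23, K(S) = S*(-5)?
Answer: 2905424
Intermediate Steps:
K(S) = -5*S
j = -575 (j = (-5*4 - 5)*23 = (-20 - 5)*23 = -25*23 = -575)
(4798 + j)*(-209 + 897) = (4798 - 575)*(-209 + 897) = 4223*688 = 2905424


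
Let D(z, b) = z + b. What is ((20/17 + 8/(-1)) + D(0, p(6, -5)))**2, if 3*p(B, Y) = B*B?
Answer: 7744/289 ≈ 26.796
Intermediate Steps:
p(B, Y) = B**2/3 (p(B, Y) = (B*B)/3 = B**2/3)
D(z, b) = b + z
((20/17 + 8/(-1)) + D(0, p(6, -5)))**2 = ((20/17 + 8/(-1)) + ((1/3)*6**2 + 0))**2 = ((20*(1/17) + 8*(-1)) + ((1/3)*36 + 0))**2 = ((20/17 - 8) + (12 + 0))**2 = (-116/17 + 12)**2 = (88/17)**2 = 7744/289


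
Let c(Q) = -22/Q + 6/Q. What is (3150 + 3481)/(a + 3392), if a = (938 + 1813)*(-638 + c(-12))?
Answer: -6631/1748078 ≈ -0.0037933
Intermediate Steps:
c(Q) = -16/Q
a = -1751470 (a = (938 + 1813)*(-638 - 16/(-12)) = 2751*(-638 - 16*(-1/12)) = 2751*(-638 + 4/3) = 2751*(-1910/3) = -1751470)
(3150 + 3481)/(a + 3392) = (3150 + 3481)/(-1751470 + 3392) = 6631/(-1748078) = 6631*(-1/1748078) = -6631/1748078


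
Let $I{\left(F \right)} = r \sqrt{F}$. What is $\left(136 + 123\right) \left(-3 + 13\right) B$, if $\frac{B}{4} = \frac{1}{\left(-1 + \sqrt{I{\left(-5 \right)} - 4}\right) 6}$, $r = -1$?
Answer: $- \frac{2590}{9} - \frac{2590 \sqrt{-4 - i \sqrt{5}}}{9} + \frac{518 i \sqrt{5}}{9} + \frac{518 i \sqrt{5} \sqrt{-4 - i \sqrt{5}}}{9} \approx -176.49 + 794.3 i$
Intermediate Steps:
$I{\left(F \right)} = - \sqrt{F}$
$B = \frac{2}{3 \left(-1 + \sqrt{-4 - i \sqrt{5}}\right)}$ ($B = 4 \frac{1}{\left(-1 + \sqrt{- \sqrt{-5} - 4}\right) 6} = 4 \frac{1}{-1 + \sqrt{- i \sqrt{5} - 4}} \cdot \frac{1}{6} = 4 \frac{1}{-1 + \sqrt{-4 - i \sqrt{5}}} \cdot \frac{1}{6} = 4 \frac{1}{6 \left(-1 + \sqrt{-4 - i \sqrt{5}}\right)} = \frac{2}{3 \left(-1 + \sqrt{-4 - i \sqrt{5}}\right)} \approx -0.068143 + 0.30668 i$)
$\left(136 + 123\right) \left(-3 + 13\right) B = \left(136 + 123\right) \left(-3 + 13\right) \left(- \frac{1}{9} - \frac{\sqrt{-4 - i \sqrt{5}}}{9} + \frac{i \sqrt{5}}{45} + \frac{i \sqrt{5} \sqrt{-4 - i \sqrt{5}}}{45}\right) = 259 \cdot 10 \left(- \frac{1}{9} - \frac{\sqrt{-4 - i \sqrt{5}}}{9} + \frac{i \sqrt{5}}{45} + \frac{i \sqrt{5} \sqrt{-4 - i \sqrt{5}}}{45}\right) = 259 \left(- \frac{10}{9} - \frac{10 \sqrt{-4 - i \sqrt{5}}}{9} + \frac{2 i \sqrt{5}}{9} + \frac{2 i \sqrt{5} \sqrt{-4 - i \sqrt{5}}}{9}\right) = - \frac{2590}{9} - \frac{2590 \sqrt{-4 - i \sqrt{5}}}{9} + \frac{518 i \sqrt{5}}{9} + \frac{518 i \sqrt{5} \sqrt{-4 - i \sqrt{5}}}{9}$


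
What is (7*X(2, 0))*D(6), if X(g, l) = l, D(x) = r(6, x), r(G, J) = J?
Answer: 0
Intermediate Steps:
D(x) = x
(7*X(2, 0))*D(6) = (7*0)*6 = 0*6 = 0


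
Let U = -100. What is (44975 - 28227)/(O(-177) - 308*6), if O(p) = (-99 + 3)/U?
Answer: -104675/11544 ≈ -9.0675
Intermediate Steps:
O(p) = 24/25 (O(p) = (-99 + 3)/(-100) = -96*(-1/100) = 24/25)
(44975 - 28227)/(O(-177) - 308*6) = (44975 - 28227)/(24/25 - 308*6) = 16748/(24/25 - 1848) = 16748/(-46176/25) = 16748*(-25/46176) = -104675/11544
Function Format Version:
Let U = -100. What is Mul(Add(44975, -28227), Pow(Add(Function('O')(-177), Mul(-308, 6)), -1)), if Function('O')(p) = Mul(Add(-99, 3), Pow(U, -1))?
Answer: Rational(-104675, 11544) ≈ -9.0675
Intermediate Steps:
Function('O')(p) = Rational(24, 25) (Function('O')(p) = Mul(Add(-99, 3), Pow(-100, -1)) = Mul(-96, Rational(-1, 100)) = Rational(24, 25))
Mul(Add(44975, -28227), Pow(Add(Function('O')(-177), Mul(-308, 6)), -1)) = Mul(Add(44975, -28227), Pow(Add(Rational(24, 25), Mul(-308, 6)), -1)) = Mul(16748, Pow(Add(Rational(24, 25), -1848), -1)) = Mul(16748, Pow(Rational(-46176, 25), -1)) = Mul(16748, Rational(-25, 46176)) = Rational(-104675, 11544)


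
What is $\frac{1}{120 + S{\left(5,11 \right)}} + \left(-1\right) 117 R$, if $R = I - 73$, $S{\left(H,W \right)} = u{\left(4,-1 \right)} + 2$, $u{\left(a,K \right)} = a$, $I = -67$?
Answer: $\frac{2063881}{126} \approx 16380.0$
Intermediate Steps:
$S{\left(H,W \right)} = 6$ ($S{\left(H,W \right)} = 4 + 2 = 6$)
$R = -140$ ($R = -67 - 73 = -140$)
$\frac{1}{120 + S{\left(5,11 \right)}} + \left(-1\right) 117 R = \frac{1}{120 + 6} + \left(-1\right) 117 \left(-140\right) = \frac{1}{126} - -16380 = \frac{1}{126} + 16380 = \frac{2063881}{126}$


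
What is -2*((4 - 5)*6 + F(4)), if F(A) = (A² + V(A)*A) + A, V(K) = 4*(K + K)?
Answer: -284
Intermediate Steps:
V(K) = 8*K (V(K) = 4*(2*K) = 8*K)
F(A) = A + 9*A² (F(A) = (A² + (8*A)*A) + A = (A² + 8*A²) + A = 9*A² + A = A + 9*A²)
-2*((4 - 5)*6 + F(4)) = -2*((4 - 5)*6 + 4*(1 + 9*4)) = -2*(-1*6 + 4*(1 + 36)) = -2*(-6 + 4*37) = -2*(-6 + 148) = -2*142 = -284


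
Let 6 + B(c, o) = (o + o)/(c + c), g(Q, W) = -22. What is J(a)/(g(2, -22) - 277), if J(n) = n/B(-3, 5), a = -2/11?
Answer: -6/75647 ≈ -7.9316e-5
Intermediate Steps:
B(c, o) = -6 + o/c (B(c, o) = -6 + (o + o)/(c + c) = -6 + (2*o)/((2*c)) = -6 + (2*o)*(1/(2*c)) = -6 + o/c)
a = -2/11 (a = -2*1/11 = -2/11 ≈ -0.18182)
J(n) = -3*n/23 (J(n) = n/(-6 + 5/(-3)) = n/(-6 + 5*(-⅓)) = n/(-6 - 5/3) = n/(-23/3) = n*(-3/23) = -3*n/23)
J(a)/(g(2, -22) - 277) = (-3/23*(-2/11))/(-22 - 277) = (6/253)/(-299) = (6/253)*(-1/299) = -6/75647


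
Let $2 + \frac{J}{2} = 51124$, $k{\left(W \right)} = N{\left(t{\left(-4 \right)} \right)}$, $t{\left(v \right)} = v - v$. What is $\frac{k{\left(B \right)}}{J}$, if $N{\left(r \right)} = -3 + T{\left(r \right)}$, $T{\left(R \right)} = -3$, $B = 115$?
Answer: $- \frac{3}{51122} \approx -5.8683 \cdot 10^{-5}$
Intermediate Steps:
$t{\left(v \right)} = 0$
$N{\left(r \right)} = -6$ ($N{\left(r \right)} = -3 - 3 = -6$)
$k{\left(W \right)} = -6$
$J = 102244$ ($J = -4 + 2 \cdot 51124 = -4 + 102248 = 102244$)
$\frac{k{\left(B \right)}}{J} = - \frac{6}{102244} = \left(-6\right) \frac{1}{102244} = - \frac{3}{51122}$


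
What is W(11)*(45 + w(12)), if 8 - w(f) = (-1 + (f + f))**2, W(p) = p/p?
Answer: -476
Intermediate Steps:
W(p) = 1
w(f) = 8 - (-1 + 2*f)**2 (w(f) = 8 - (-1 + (f + f))**2 = 8 - (-1 + 2*f)**2)
W(11)*(45 + w(12)) = 1*(45 + (8 - (-1 + 2*12)**2)) = 1*(45 + (8 - (-1 + 24)**2)) = 1*(45 + (8 - 1*23**2)) = 1*(45 + (8 - 1*529)) = 1*(45 + (8 - 529)) = 1*(45 - 521) = 1*(-476) = -476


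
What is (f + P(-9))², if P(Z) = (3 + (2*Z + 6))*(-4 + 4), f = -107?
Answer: 11449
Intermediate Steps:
P(Z) = 0 (P(Z) = (3 + (6 + 2*Z))*0 = (9 + 2*Z)*0 = 0)
(f + P(-9))² = (-107 + 0)² = (-107)² = 11449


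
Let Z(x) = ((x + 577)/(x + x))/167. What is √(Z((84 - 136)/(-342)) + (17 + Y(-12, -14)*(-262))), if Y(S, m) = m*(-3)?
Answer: I*√206923252965/4342 ≈ 104.76*I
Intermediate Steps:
Y(S, m) = -3*m
Z(x) = (577 + x)/(334*x) (Z(x) = ((577 + x)/((2*x)))*(1/167) = ((577 + x)*(1/(2*x)))*(1/167) = ((577 + x)/(2*x))*(1/167) = (577 + x)/(334*x))
√(Z((84 - 136)/(-342)) + (17 + Y(-12, -14)*(-262))) = √((577 + (84 - 136)/(-342))/(334*(((84 - 136)/(-342)))) + (17 - 3*(-14)*(-262))) = √((577 - 52*(-1/342))/(334*((-52*(-1/342)))) + (17 + 42*(-262))) = √((577 + 26/171)/(334*(26/171)) + (17 - 11004)) = √((1/334)*(171/26)*(98693/171) - 10987) = √(98693/8684 - 10987) = √(-95312415/8684) = I*√206923252965/4342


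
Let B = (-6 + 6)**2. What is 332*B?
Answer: 0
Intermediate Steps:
B = 0 (B = 0**2 = 0)
332*B = 332*0 = 0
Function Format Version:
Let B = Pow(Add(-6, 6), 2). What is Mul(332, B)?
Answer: 0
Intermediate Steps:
B = 0 (B = Pow(0, 2) = 0)
Mul(332, B) = Mul(332, 0) = 0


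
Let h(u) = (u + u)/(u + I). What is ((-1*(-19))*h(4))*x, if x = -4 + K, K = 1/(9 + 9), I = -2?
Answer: -2698/9 ≈ -299.78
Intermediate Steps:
K = 1/18 ≈ 0.055556
h(u) = 2*u/(-2 + u) (h(u) = (u + u)/(u - 2) = (2*u)/(-2 + u) = 2*u/(-2 + u))
x = -71/18 (x = -4 + 1/18 = -71/18 ≈ -3.9444)
((-1*(-19))*h(4))*x = ((-1*(-19))*(2*4/(-2 + 4)))*(-71/18) = (19*(2*4/2))*(-71/18) = (19*(2*4*(1/2)))*(-71/18) = (19*4)*(-71/18) = 76*(-71/18) = -2698/9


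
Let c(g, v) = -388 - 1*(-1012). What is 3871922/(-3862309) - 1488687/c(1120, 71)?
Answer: -1917395092537/803360272 ≈ -2386.7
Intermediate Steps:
c(g, v) = 624 (c(g, v) = -388 + 1012 = 624)
3871922/(-3862309) - 1488687/c(1120, 71) = 3871922/(-3862309) - 1488687/624 = 3871922*(-1/3862309) - 1488687*1/624 = -3871922/3862309 - 496229/208 = -1917395092537/803360272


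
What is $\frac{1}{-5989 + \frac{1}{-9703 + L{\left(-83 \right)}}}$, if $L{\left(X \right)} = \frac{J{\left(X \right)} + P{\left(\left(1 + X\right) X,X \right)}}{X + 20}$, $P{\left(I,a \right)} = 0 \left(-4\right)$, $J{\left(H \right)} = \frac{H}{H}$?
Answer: $- \frac{611290}{3661015873} \approx -0.00016697$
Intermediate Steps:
$J{\left(H \right)} = 1$
$P{\left(I,a \right)} = 0$
$L{\left(X \right)} = \frac{1}{20 + X}$ ($L{\left(X \right)} = \frac{1 + 0}{X + 20} = 1 \frac{1}{20 + X} = \frac{1}{20 + X}$)
$\frac{1}{-5989 + \frac{1}{-9703 + L{\left(-83 \right)}}} = \frac{1}{-5989 + \frac{1}{-9703 + \frac{1}{20 - 83}}} = \frac{1}{-5989 + \frac{1}{-9703 + \frac{1}{-63}}} = \frac{1}{-5989 + \frac{1}{-9703 - \frac{1}{63}}} = \frac{1}{-5989 + \frac{1}{- \frac{611290}{63}}} = \frac{1}{-5989 - \frac{63}{611290}} = \frac{1}{- \frac{3661015873}{611290}} = - \frac{611290}{3661015873}$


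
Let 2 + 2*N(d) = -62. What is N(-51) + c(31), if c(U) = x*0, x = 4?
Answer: -32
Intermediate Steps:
N(d) = -32 (N(d) = -1 + (½)*(-62) = -1 - 31 = -32)
c(U) = 0 (c(U) = 4*0 = 0)
N(-51) + c(31) = -32 + 0 = -32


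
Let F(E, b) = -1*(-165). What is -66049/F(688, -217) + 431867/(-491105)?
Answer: -1300330088/3241293 ≈ -401.18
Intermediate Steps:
F(E, b) = 165
-66049/F(688, -217) + 431867/(-491105) = -66049/165 + 431867/(-491105) = -66049*1/165 + 431867*(-1/491105) = -66049/165 - 431867/491105 = -1300330088/3241293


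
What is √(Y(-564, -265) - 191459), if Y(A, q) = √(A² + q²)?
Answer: √(-191459 + √388321) ≈ 436.85*I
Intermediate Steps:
√(Y(-564, -265) - 191459) = √(√((-564)² + (-265)²) - 191459) = √(√(318096 + 70225) - 191459) = √(√388321 - 191459) = √(-191459 + √388321)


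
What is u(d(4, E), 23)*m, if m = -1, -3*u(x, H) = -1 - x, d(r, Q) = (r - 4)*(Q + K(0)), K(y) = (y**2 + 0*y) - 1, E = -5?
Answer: -1/3 ≈ -0.33333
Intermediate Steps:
K(y) = -1 + y**2 (K(y) = (y**2 + 0) - 1 = y**2 - 1 = -1 + y**2)
d(r, Q) = (-1 + Q)*(-4 + r) (d(r, Q) = (r - 4)*(Q + (-1 + 0**2)) = (-4 + r)*(Q + (-1 + 0)) = (-4 + r)*(Q - 1) = (-4 + r)*(-1 + Q) = (-1 + Q)*(-4 + r))
u(x, H) = 1/3 + x/3 (u(x, H) = -(-1 - x)/3 = 1/3 + x/3)
u(d(4, E), 23)*m = (1/3 + (4 - 1*4 - 4*(-5) - 5*4)/3)*(-1) = (1/3 + (4 - 4 + 20 - 20)/3)*(-1) = (1/3 + (1/3)*0)*(-1) = (1/3 + 0)*(-1) = (1/3)*(-1) = -1/3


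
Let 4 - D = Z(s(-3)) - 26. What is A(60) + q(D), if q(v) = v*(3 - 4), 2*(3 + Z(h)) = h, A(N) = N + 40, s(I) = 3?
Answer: 137/2 ≈ 68.500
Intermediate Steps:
A(N) = 40 + N
Z(h) = -3 + h/2
D = 63/2 (D = 4 - ((-3 + (½)*3) - 26) = 4 - ((-3 + 3/2) - 26) = 4 - (-3/2 - 26) = 4 - 1*(-55/2) = 4 + 55/2 = 63/2 ≈ 31.500)
q(v) = -v (q(v) = v*(-1) = -v)
A(60) + q(D) = (40 + 60) - 1*63/2 = 100 - 63/2 = 137/2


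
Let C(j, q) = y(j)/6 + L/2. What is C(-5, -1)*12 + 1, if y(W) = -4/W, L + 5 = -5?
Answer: -287/5 ≈ -57.400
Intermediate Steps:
L = -10 (L = -5 - 5 = -10)
C(j, q) = -5 - 2/(3*j) (C(j, q) = -4/j/6 - 10/2 = -4/j*(1/6) - 10*1/2 = -2/(3*j) - 5 = -5 - 2/(3*j))
C(-5, -1)*12 + 1 = (-5 - 2/3/(-5))*12 + 1 = (-5 - 2/3*(-1/5))*12 + 1 = (-5 + 2/15)*12 + 1 = -73/15*12 + 1 = -292/5 + 1 = -287/5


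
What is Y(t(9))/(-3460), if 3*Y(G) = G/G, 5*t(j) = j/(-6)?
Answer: -1/10380 ≈ -9.6339e-5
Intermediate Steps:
t(j) = -j/30 (t(j) = (j/(-6))/5 = (j*(-⅙))/5 = (-j/6)/5 = -j/30)
Y(G) = ⅓ (Y(G) = (G/G)/3 = (⅓)*1 = ⅓)
Y(t(9))/(-3460) = (⅓)/(-3460) = (⅓)*(-1/3460) = -1/10380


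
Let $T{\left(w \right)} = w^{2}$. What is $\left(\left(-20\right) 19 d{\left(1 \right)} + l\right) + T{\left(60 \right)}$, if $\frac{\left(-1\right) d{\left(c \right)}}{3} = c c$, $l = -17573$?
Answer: $-12833$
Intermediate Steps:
$d{\left(c \right)} = - 3 c^{2}$ ($d{\left(c \right)} = - 3 c c = - 3 c^{2}$)
$\left(\left(-20\right) 19 d{\left(1 \right)} + l\right) + T{\left(60 \right)} = \left(\left(-20\right) 19 \left(- 3 \cdot 1^{2}\right) - 17573\right) + 60^{2} = \left(- 380 \left(\left(-3\right) 1\right) - 17573\right) + 3600 = \left(\left(-380\right) \left(-3\right) - 17573\right) + 3600 = \left(1140 - 17573\right) + 3600 = -16433 + 3600 = -12833$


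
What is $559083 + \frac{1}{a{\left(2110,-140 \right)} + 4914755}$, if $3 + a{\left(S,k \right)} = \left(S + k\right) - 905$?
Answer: $\frac{2748349715812}{4915817} \approx 5.5908 \cdot 10^{5}$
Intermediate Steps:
$a{\left(S,k \right)} = -908 + S + k$ ($a{\left(S,k \right)} = -3 - \left(905 - S - k\right) = -3 + \left(-905 + S + k\right) = -908 + S + k$)
$559083 + \frac{1}{a{\left(2110,-140 \right)} + 4914755} = 559083 + \frac{1}{\left(-908 + 2110 - 140\right) + 4914755} = 559083 + \frac{1}{1062 + 4914755} = 559083 + \frac{1}{4915817} = \frac{2748349715812}{4915817}$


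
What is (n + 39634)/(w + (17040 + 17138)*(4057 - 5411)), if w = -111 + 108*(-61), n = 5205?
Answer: -44839/46283711 ≈ -0.00096879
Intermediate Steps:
w = -6699 (w = -111 - 6588 = -6699)
(n + 39634)/(w + (17040 + 17138)*(4057 - 5411)) = (5205 + 39634)/(-6699 + (17040 + 17138)*(4057 - 5411)) = 44839/(-6699 + 34178*(-1354)) = 44839/(-6699 - 46277012) = 44839/(-46283711) = 44839*(-1/46283711) = -44839/46283711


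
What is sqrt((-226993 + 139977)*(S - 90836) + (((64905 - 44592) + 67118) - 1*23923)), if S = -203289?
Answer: 2*sqrt(6398411127) ≈ 1.5998e+5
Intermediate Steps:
sqrt((-226993 + 139977)*(S - 90836) + (((64905 - 44592) + 67118) - 1*23923)) = sqrt((-226993 + 139977)*(-203289 - 90836) + (((64905 - 44592) + 67118) - 1*23923)) = sqrt(-87016*(-294125) + ((20313 + 67118) - 23923)) = sqrt(25593581000 + (87431 - 23923)) = sqrt(25593581000 + 63508) = sqrt(25593644508) = 2*sqrt(6398411127)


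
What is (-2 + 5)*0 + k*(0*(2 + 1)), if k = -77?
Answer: 0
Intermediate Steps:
(-2 + 5)*0 + k*(0*(2 + 1)) = (-2 + 5)*0 - 0*(2 + 1) = 3*0 - 0*3 = 0 - 77*0 = 0 + 0 = 0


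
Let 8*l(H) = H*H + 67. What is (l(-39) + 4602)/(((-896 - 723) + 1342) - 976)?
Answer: -9601/2506 ≈ -3.8312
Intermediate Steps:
l(H) = 67/8 + H²/8 (l(H) = (H*H + 67)/8 = (H² + 67)/8 = (67 + H²)/8 = 67/8 + H²/8)
(l(-39) + 4602)/(((-896 - 723) + 1342) - 976) = ((67/8 + (⅛)*(-39)²) + 4602)/(((-896 - 723) + 1342) - 976) = ((67/8 + (⅛)*1521) + 4602)/((-1619 + 1342) - 976) = ((67/8 + 1521/8) + 4602)/(-277 - 976) = (397/2 + 4602)/(-1253) = (9601/2)*(-1/1253) = -9601/2506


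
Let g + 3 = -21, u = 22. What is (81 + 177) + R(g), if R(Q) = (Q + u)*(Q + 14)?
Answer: 278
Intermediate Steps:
g = -24 (g = -3 - 21 = -24)
R(Q) = (14 + Q)*(22 + Q) (R(Q) = (Q + 22)*(Q + 14) = (22 + Q)*(14 + Q) = (14 + Q)*(22 + Q))
(81 + 177) + R(g) = (81 + 177) + (308 + (-24)² + 36*(-24)) = 258 + (308 + 576 - 864) = 258 + 20 = 278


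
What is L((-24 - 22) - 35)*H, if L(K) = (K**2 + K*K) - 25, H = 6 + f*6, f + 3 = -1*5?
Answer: -550074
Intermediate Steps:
f = -8 (f = -3 - 1*5 = -3 - 5 = -8)
H = -42 (H = 6 - 8*6 = 6 - 48 = -42)
L(K) = -25 + 2*K**2 (L(K) = (K**2 + K**2) - 25 = 2*K**2 - 25 = -25 + 2*K**2)
L((-24 - 22) - 35)*H = (-25 + 2*((-24 - 22) - 35)**2)*(-42) = (-25 + 2*(-46 - 35)**2)*(-42) = (-25 + 2*(-81)**2)*(-42) = (-25 + 2*6561)*(-42) = (-25 + 13122)*(-42) = 13097*(-42) = -550074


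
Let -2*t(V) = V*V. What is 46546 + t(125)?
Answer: 77467/2 ≈ 38734.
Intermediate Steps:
t(V) = -V²/2 (t(V) = -V*V/2 = -V²/2)
46546 + t(125) = 46546 - ½*125² = 46546 - ½*15625 = 46546 - 15625/2 = 77467/2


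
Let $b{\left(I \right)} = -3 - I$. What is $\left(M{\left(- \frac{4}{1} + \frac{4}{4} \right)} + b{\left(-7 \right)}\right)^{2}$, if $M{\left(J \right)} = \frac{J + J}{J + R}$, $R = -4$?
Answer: $\frac{1156}{49} \approx 23.592$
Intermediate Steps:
$M{\left(J \right)} = \frac{2 J}{-4 + J}$ ($M{\left(J \right)} = \frac{J + J}{J - 4} = \frac{2 J}{-4 + J}$)
$\left(M{\left(- \frac{4}{1} + \frac{4}{4} \right)} + b{\left(-7 \right)}\right)^{2} = \left(\frac{2 \left(- \frac{4}{1} + \frac{4}{4}\right)}{-4 + \left(- \frac{4}{1} + \frac{4}{4}\right)} - -4\right)^{2} = \left(\frac{2 \left(\left(-4\right) 1 + 4 \cdot \frac{1}{4}\right)}{-4 + \left(\left(-4\right) 1 + 4 \cdot \frac{1}{4}\right)} + \left(-3 + 7\right)\right)^{2} = \left(\frac{2 \left(-4 + 1\right)}{-4 + \left(-4 + 1\right)} + 4\right)^{2} = \left(2 \left(-3\right) \frac{1}{-4 - 3} + 4\right)^{2} = \left(2 \left(-3\right) \frac{1}{-7} + 4\right)^{2} = \left(2 \left(-3\right) \left(- \frac{1}{7}\right) + 4\right)^{2} = \left(\frac{6}{7} + 4\right)^{2} = \left(\frac{34}{7}\right)^{2} = \frac{1156}{49}$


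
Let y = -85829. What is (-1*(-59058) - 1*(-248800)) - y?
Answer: 393687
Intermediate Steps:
(-1*(-59058) - 1*(-248800)) - y = (-1*(-59058) - 1*(-248800)) - 1*(-85829) = (59058 + 248800) + 85829 = 307858 + 85829 = 393687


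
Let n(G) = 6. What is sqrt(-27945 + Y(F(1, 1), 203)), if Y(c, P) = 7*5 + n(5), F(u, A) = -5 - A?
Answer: 16*I*sqrt(109) ≈ 167.04*I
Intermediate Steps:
Y(c, P) = 41 (Y(c, P) = 7*5 + 6 = 35 + 6 = 41)
sqrt(-27945 + Y(F(1, 1), 203)) = sqrt(-27945 + 41) = sqrt(-27904) = 16*I*sqrt(109)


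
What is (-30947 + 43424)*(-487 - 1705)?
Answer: -27349584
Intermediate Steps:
(-30947 + 43424)*(-487 - 1705) = 12477*(-2192) = -27349584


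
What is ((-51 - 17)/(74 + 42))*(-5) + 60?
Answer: 1825/29 ≈ 62.931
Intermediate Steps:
((-51 - 17)/(74 + 42))*(-5) + 60 = -68/116*(-5) + 60 = -68*1/116*(-5) + 60 = -17/29*(-5) + 60 = 85/29 + 60 = 1825/29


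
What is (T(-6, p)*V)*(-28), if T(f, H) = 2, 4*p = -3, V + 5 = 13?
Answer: -448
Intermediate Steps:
V = 8 (V = -5 + 13 = 8)
p = -¾ (p = (¼)*(-3) = -¾ ≈ -0.75000)
(T(-6, p)*V)*(-28) = (2*8)*(-28) = 16*(-28) = -448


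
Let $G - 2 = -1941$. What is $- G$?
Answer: $1939$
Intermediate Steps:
$G = -1939$ ($G = 2 - 1941 = -1939$)
$- G = \left(-1\right) \left(-1939\right) = 1939$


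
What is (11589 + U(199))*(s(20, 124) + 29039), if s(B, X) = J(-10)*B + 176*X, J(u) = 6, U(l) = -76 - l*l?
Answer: -1432010504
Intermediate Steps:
U(l) = -76 - l**2
s(B, X) = 6*B + 176*X
(11589 + U(199))*(s(20, 124) + 29039) = (11589 + (-76 - 1*199**2))*((6*20 + 176*124) + 29039) = (11589 + (-76 - 1*39601))*((120 + 21824) + 29039) = (11589 + (-76 - 39601))*(21944 + 29039) = (11589 - 39677)*50983 = -28088*50983 = -1432010504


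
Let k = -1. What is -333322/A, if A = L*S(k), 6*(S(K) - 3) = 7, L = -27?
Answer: 666644/225 ≈ 2962.9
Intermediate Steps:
S(K) = 25/6 (S(K) = 3 + (⅙)*7 = 3 + 7/6 = 25/6)
A = -225/2 (A = -27*25/6 = -225/2 ≈ -112.50)
-333322/A = -333322/(-225/2) = -333322*(-2/225) = 666644/225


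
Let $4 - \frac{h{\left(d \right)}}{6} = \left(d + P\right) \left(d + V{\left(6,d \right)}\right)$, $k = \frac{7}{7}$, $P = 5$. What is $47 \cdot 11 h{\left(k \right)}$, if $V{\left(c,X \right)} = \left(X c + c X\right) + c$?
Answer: $-341220$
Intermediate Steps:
$V{\left(c,X \right)} = c + 2 X c$ ($V{\left(c,X \right)} = \left(X c + X c\right) + c = 2 X c + c = c + 2 X c$)
$k = 1$ ($k = 7 \cdot \frac{1}{7} = 1$)
$h{\left(d \right)} = 24 - 6 \left(5 + d\right) \left(6 + 13 d\right)$ ($h{\left(d \right)} = 24 - 6 \left(d + 5\right) \left(d + 6 \left(1 + 2 d\right)\right) = 24 - 6 \left(5 + d\right) \left(d + \left(6 + 12 d\right)\right) = 24 - 6 \left(5 + d\right) \left(6 + 13 d\right)$)
$47 \cdot 11 h{\left(k \right)} = 47 \cdot 11 \left(-156 - 426 - 78 \cdot 1^{2}\right) = 517 \left(-156 - 426 - 78\right) = 517 \left(-660\right) = -341220$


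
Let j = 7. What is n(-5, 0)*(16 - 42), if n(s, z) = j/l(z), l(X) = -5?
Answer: 182/5 ≈ 36.400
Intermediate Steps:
n(s, z) = -7/5 (n(s, z) = 7/(-5) = 7*(-⅕) = -7/5)
n(-5, 0)*(16 - 42) = -7*(16 - 42)/5 = -7/5*(-26) = 182/5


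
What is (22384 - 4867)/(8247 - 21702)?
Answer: -5839/4485 ≈ -1.3019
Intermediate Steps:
(22384 - 4867)/(8247 - 21702) = 17517/(-13455) = 17517*(-1/13455) = -5839/4485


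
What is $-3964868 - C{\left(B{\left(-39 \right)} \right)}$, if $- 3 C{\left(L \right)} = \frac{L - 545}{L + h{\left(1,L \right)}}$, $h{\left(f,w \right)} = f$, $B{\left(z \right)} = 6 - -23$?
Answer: $- \frac{59473106}{15} \approx -3.9649 \cdot 10^{6}$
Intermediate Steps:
$B{\left(z \right)} = 29$ ($B{\left(z \right)} = 6 + 23 = 29$)
$C{\left(L \right)} = - \frac{-545 + L}{3 \left(1 + L\right)}$ ($C{\left(L \right)} = - \frac{\left(L - 545\right) \frac{1}{L + 1}}{3} = - \frac{\left(-545 + L\right) \frac{1}{1 + L}}{3} = - \frac{\frac{1}{1 + L} \left(-545 + L\right)}{3} = - \frac{-545 + L}{3 \left(1 + L\right)}$)
$-3964868 - C{\left(B{\left(-39 \right)} \right)} = -3964868 - \frac{545 - 29}{3 \left(1 + 29\right)} = -3964868 - \frac{545 - 29}{3 \cdot 30} = -3964868 - \frac{1}{3} \cdot \frac{1}{30} \cdot 516 = -3964868 - \frac{86}{15} = - \frac{59473106}{15}$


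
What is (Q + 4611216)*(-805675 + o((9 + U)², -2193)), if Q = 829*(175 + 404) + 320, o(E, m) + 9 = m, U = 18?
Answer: -4113327558179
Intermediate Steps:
o(E, m) = -9 + m
Q = 480311 (Q = 829*579 + 320 = 479991 + 320 = 480311)
(Q + 4611216)*(-805675 + o((9 + U)², -2193)) = (480311 + 4611216)*(-805675 + (-9 - 2193)) = 5091527*(-805675 - 2202) = 5091527*(-807877) = -4113327558179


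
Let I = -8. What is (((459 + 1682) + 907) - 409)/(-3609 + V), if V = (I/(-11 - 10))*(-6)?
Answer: -18473/25279 ≈ -0.73076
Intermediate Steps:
V = -16/7 (V = -8/(-11 - 10)*(-6) = -8/(-21)*(-6) = -8*(-1/21)*(-6) = (8/21)*(-6) = -16/7 ≈ -2.2857)
(((459 + 1682) + 907) - 409)/(-3609 + V) = (((459 + 1682) + 907) - 409)/(-3609 - 16/7) = ((2141 + 907) - 409)/(-25279/7) = (3048 - 409)*(-7/25279) = 2639*(-7/25279) = -18473/25279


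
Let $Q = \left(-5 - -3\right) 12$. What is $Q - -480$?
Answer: $456$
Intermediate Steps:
$Q = -24$ ($Q = \left(-5 + 3\right) 12 = \left(-2\right) 12 = -24$)
$Q - -480 = -24 - -480 = -24 + 480 = 456$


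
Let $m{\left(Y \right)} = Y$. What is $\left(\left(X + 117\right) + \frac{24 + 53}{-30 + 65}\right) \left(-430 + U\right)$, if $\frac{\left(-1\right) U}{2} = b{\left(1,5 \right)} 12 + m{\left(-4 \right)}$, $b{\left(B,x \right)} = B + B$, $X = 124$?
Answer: $-114304$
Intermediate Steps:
$b{\left(B,x \right)} = 2 B$
$U = -40$ ($U = - 2 \left(2 \cdot 1 \cdot 12 - 4\right) = - 2 \left(2 \cdot 12 - 4\right) = - 2 \left(24 - 4\right) = \left(-2\right) 20 = -40$)
$\left(\left(X + 117\right) + \frac{24 + 53}{-30 + 65}\right) \left(-430 + U\right) = \left(\left(124 + 117\right) + \frac{24 + 53}{-30 + 65}\right) \left(-430 - 40\right) = \left(241 + \frac{77}{35}\right) \left(-470\right) = \left(241 + 77 \cdot \frac{1}{35}\right) \left(-470\right) = \left(241 + \frac{11}{5}\right) \left(-470\right) = \frac{1216}{5} \left(-470\right) = -114304$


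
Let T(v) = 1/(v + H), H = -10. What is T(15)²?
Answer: 1/25 ≈ 0.040000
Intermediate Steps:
T(v) = 1/(-10 + v) (T(v) = 1/(v - 10) = 1/(-10 + v))
T(15)² = (1/(-10 + 15))² = (1/5)² = (⅕)² = 1/25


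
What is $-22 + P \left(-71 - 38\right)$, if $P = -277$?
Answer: $30171$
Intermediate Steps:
$-22 + P \left(-71 - 38\right) = -22 - 277 \left(-71 - 38\right) = -22 - -30193 = -22 + 30193 = 30171$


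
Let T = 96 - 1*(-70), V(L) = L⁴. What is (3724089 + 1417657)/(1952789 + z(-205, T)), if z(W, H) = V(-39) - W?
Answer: 5141746/4266435 ≈ 1.2052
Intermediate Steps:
T = 166 (T = 96 + 70 = 166)
z(W, H) = 2313441 - W (z(W, H) = (-39)⁴ - W = 2313441 - W)
(3724089 + 1417657)/(1952789 + z(-205, T)) = (3724089 + 1417657)/(1952789 + (2313441 - 1*(-205))) = 5141746/(1952789 + (2313441 + 205)) = 5141746/(1952789 + 2313646) = 5141746/4266435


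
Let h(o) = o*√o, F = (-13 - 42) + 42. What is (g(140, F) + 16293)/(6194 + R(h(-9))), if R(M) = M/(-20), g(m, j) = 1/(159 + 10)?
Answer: 6822116196800/2593517116801 - 1486899720*I/2593517116801 ≈ 2.6305 - 0.00057331*I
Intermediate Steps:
F = -13 (F = -55 + 42 = -13)
g(m, j) = 1/169
h(o) = o^(3/2)
R(M) = -M/20 (R(M) = M*(-1/20) = -M/20)
(g(140, F) + 16293)/(6194 + R(h(-9))) = (1/169 + 16293)/(6194 - (-27)*I/20) = 2753518/(169*(6194 - (-27)*I/20)) = 2753518/(169*(6194 + 27*I/20)) = 2753518*(400*(6194 - 27*I/20)/15346255129)/169 = 1101407200*(6194 - 27*I/20)/2593517116801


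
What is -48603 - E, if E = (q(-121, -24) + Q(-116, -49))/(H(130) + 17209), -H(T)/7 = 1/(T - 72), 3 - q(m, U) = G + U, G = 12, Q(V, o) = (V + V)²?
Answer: -48514506007/998115 ≈ -48606.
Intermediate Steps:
Q(V, o) = 4*V² (Q(V, o) = (2*V)² = 4*V²)
q(m, U) = -9 - U (q(m, U) = 3 - (12 + U) = 3 + (-12 - U) = -9 - U)
H(T) = -7/(-72 + T) (H(T) = -7/(T - 72) = -7/(-72 + T))
E = 3122662/998115 (E = ((-9 - 1*(-24)) + 4*(-116)²)/(-7/(-72 + 130) + 17209) = ((-9 + 24) + 4*13456)/(-7/58 + 17209) = (15 + 53824)/(-7*1/58 + 17209) = 53839/(-7/58 + 17209) = 53839/(998115/58) = 53839*(58/998115) = 3122662/998115 ≈ 3.1286)
-48603 - E = -48603 - 1*3122662/998115 = -48603 - 3122662/998115 = -48514506007/998115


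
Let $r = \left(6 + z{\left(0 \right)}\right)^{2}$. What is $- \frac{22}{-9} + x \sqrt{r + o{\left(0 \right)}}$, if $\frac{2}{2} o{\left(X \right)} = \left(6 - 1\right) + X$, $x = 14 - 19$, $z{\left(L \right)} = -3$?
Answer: $\frac{22}{9} - 5 \sqrt{14} \approx -16.264$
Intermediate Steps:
$x = -5$ ($x = 14 - 19 = -5$)
$r = 9$ ($r = \left(6 - 3\right)^{2} = 3^{2} = 9$)
$o{\left(X \right)} = 5 + X$ ($o{\left(X \right)} = \left(6 - 1\right) + X = 5 + X$)
$- \frac{22}{-9} + x \sqrt{r + o{\left(0 \right)}} = - \frac{22}{-9} - 5 \sqrt{9 + \left(5 + 0\right)} = \left(-22\right) \left(- \frac{1}{9}\right) - 5 \sqrt{9 + 5} = \frac{22}{9} - 5 \sqrt{14}$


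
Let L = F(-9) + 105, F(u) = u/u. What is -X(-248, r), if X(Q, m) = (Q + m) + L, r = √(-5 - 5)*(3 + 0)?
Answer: 142 - 3*I*√10 ≈ 142.0 - 9.4868*I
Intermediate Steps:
F(u) = 1
L = 106 (L = 1 + 105 = 106)
r = 3*I*√10 (r = √(-10)*3 = (I*√10)*3 = 3*I*√10 ≈ 9.4868*I)
X(Q, m) = 106 + Q + m (X(Q, m) = (Q + m) + 106 = 106 + Q + m)
-X(-248, r) = -(106 - 248 + 3*I*√10) = -(-142 + 3*I*√10) = 142 - 3*I*√10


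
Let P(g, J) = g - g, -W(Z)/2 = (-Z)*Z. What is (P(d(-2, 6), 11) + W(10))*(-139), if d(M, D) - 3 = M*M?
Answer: -27800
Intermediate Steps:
d(M, D) = 3 + M**2 (d(M, D) = 3 + M*M = 3 + M**2)
W(Z) = 2*Z**2 (W(Z) = -2*(-Z)*Z = -(-2)*Z**2 = 2*Z**2)
P(g, J) = 0
(P(d(-2, 6), 11) + W(10))*(-139) = (0 + 2*10**2)*(-139) = (0 + 2*100)*(-139) = (0 + 200)*(-139) = 200*(-139) = -27800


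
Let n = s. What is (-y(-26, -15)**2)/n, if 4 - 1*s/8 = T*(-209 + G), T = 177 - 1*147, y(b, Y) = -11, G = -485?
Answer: -121/166592 ≈ -0.00072633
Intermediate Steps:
T = 30 (T = 177 - 147 = 30)
s = 166592 (s = 32 - 240*(-209 - 485) = 32 - 240*(-694) = 32 - 8*(-20820) = 32 + 166560 = 166592)
n = 166592
(-y(-26, -15)**2)/n = -1*(-11)**2/166592 = -1*121*(1/166592) = -121*1/166592 = -121/166592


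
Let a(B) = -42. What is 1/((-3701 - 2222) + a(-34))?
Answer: -1/5965 ≈ -0.00016764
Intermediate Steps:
1/((-3701 - 2222) + a(-34)) = 1/((-3701 - 2222) - 42) = 1/(-5923 - 42) = 1/(-5965) = -1/5965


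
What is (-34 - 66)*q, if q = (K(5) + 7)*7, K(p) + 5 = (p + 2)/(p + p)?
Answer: -1890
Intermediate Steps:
K(p) = -5 + (2 + p)/(2*p) (K(p) = -5 + (p + 2)/(p + p) = -5 + (2 + p)/((2*p)) = -5 + (2 + p)*(1/(2*p)) = -5 + (2 + p)/(2*p))
q = 189/10 (q = ((-9/2 + 1/5) + 7)*7 = ((-9/2 + ⅕) + 7)*7 = (-43/10 + 7)*7 = (27/10)*7 = 189/10 ≈ 18.900)
(-34 - 66)*q = (-34 - 66)*(189/10) = -100*189/10 = -1890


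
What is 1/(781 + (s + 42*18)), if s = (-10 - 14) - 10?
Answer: 1/1503 ≈ 0.00066534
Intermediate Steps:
s = -34 (s = -24 - 10 = -34)
1/(781 + (s + 42*18)) = 1/(781 + (-34 + 42*18)) = 1/(781 + (-34 + 756)) = 1/(781 + 722) = 1/1503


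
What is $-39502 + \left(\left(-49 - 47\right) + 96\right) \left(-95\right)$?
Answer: $-39502$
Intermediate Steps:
$-39502 + \left(\left(-49 - 47\right) + 96\right) \left(-95\right) = -39502 + \left(-96 + 96\right) \left(-95\right) = -39502 + 0 \left(-95\right) = -39502 + 0 = -39502$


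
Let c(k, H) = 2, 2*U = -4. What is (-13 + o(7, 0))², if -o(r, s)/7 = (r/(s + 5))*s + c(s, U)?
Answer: 729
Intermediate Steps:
U = -2 (U = (½)*(-4) = -2)
o(r, s) = -14 - 7*r*s/(5 + s) (o(r, s) = -7*((r/(s + 5))*s + 2) = -7*((r/(5 + s))*s + 2) = -7*(r*s/(5 + s) + 2) = -7*(2 + r*s/(5 + s)) = -14 - 7*r*s/(5 + s))
(-13 + o(7, 0))² = (-13 + 7*(-10 - 2*0 - 1*7*0)/(5 + 0))² = (-13 + 7*(-10 + 0 + 0)/5)² = (-13 + 7*(⅕)*(-10))² = (-13 - 14)² = (-27)² = 729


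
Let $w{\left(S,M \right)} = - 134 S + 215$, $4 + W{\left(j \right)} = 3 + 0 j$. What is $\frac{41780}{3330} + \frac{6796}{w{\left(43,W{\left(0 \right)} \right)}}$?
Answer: $\frac{6970766}{615717} \approx 11.321$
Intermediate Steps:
$W{\left(j \right)} = -1$ ($W{\left(j \right)} = -4 + \left(3 + 0 j\right) = -4 + \left(3 + 0\right) = -4 + 3 = -1$)
$w{\left(S,M \right)} = 215 - 134 S$
$\frac{41780}{3330} + \frac{6796}{w{\left(43,W{\left(0 \right)} \right)}} = \frac{41780}{3330} + \frac{6796}{215 - 5762} = 41780 \cdot \frac{1}{3330} + \frac{6796}{215 - 5762} = \frac{4178}{333} + \frac{6796}{-5547} = \frac{4178}{333} + 6796 \left(- \frac{1}{5547}\right) = \frac{4178}{333} - \frac{6796}{5547} = \frac{6970766}{615717}$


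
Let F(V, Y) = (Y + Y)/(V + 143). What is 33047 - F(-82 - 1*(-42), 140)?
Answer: 3403561/103 ≈ 33044.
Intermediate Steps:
F(V, Y) = 2*Y/(143 + V) (F(V, Y) = (2*Y)/(143 + V) = 2*Y/(143 + V))
33047 - F(-82 - 1*(-42), 140) = 33047 - 2*140/(143 + (-82 - 1*(-42))) = 33047 - 2*140/(143 + (-82 + 42)) = 33047 - 2*140/(143 - 40) = 33047 - 2*140/103 = 33047 - 1*280/103 = 33047 - 280/103 = 3403561/103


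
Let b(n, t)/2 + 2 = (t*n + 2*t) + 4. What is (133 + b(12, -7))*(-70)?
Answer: 4130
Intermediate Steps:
b(n, t) = 4 + 4*t + 2*n*t (b(n, t) = -4 + 2*((t*n + 2*t) + 4) = -4 + 2*((n*t + 2*t) + 4) = -4 + 2*((2*t + n*t) + 4) = -4 + 2*(4 + 2*t + n*t) = -4 + (8 + 4*t + 2*n*t) = 4 + 4*t + 2*n*t)
(133 + b(12, -7))*(-70) = (133 + (4 + 4*(-7) + 2*12*(-7)))*(-70) = (133 + (4 - 28 - 168))*(-70) = (133 - 192)*(-70) = -59*(-70) = 4130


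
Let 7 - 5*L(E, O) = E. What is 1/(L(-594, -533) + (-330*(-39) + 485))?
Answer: 5/67376 ≈ 7.4210e-5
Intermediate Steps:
L(E, O) = 7/5 - E/5
1/(L(-594, -533) + (-330*(-39) + 485)) = 1/((7/5 - ⅕*(-594)) + (-330*(-39) + 485)) = 1/((7/5 + 594/5) + (12870 + 485)) = 1/(601/5 + 13355) = 1/(67376/5) = 5/67376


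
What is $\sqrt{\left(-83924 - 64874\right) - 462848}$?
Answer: $i \sqrt{611646} \approx 782.08 i$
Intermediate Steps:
$\sqrt{\left(-83924 - 64874\right) - 462848} = \sqrt{-148798 - 462848} = \sqrt{-611646} = i \sqrt{611646}$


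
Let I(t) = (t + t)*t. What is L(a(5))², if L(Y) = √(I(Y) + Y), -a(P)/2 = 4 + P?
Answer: 630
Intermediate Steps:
a(P) = -8 - 2*P (a(P) = -2*(4 + P) = -8 - 2*P)
I(t) = 2*t² (I(t) = (2*t)*t = 2*t²)
L(Y) = √(Y + 2*Y²) (L(Y) = √(2*Y² + Y) = √(Y + 2*Y²))
L(a(5))² = (√((-8 - 2*5)*(1 + 2*(-8 - 2*5))))² = (√((-8 - 10)*(1 + 2*(-8 - 10))))² = (√(-18*(1 + 2*(-18))))² = (√(-18*(1 - 36)))² = (√(-18*(-35)))² = (√630)² = (3*√70)² = 630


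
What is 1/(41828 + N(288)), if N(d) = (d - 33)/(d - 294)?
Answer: 2/83571 ≈ 2.3932e-5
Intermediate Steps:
N(d) = (-33 + d)/(-294 + d)
1/(41828 + N(288)) = 1/(41828 + (-33 + 288)/(-294 + 288)) = 1/(41828 + 255/(-6)) = 1/(41828 - ⅙*255) = 1/(41828 - 85/2) = 1/(83571/2) = 2/83571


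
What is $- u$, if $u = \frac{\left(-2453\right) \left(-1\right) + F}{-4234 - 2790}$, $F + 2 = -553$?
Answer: $\frac{949}{3512} \approx 0.27022$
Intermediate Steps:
$F = -555$ ($F = -2 - 553 = -555$)
$u = - \frac{949}{3512}$ ($u = \frac{\left(-2453\right) \left(-1\right) - 555}{-4234 - 2790} = \frac{2453 - 555}{-7024} = 1898 \left(- \frac{1}{7024}\right) = - \frac{949}{3512} \approx -0.27022$)
$- u = \left(-1\right) \left(- \frac{949}{3512}\right) = \frac{949}{3512}$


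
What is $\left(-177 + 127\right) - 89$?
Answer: $-139$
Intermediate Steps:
$\left(-177 + 127\right) - 89 = -50 - 89 = -139$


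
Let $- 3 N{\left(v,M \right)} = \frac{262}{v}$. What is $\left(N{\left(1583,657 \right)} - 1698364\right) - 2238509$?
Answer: $- \frac{18696210139}{4749} \approx -3.9369 \cdot 10^{6}$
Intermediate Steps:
$N{\left(v,M \right)} = - \frac{262}{3 v}$ ($N{\left(v,M \right)} = - \frac{262 \frac{1}{v}}{3} = - \frac{262}{3 v}$)
$\left(N{\left(1583,657 \right)} - 1698364\right) - 2238509 = \left(- \frac{262}{3 \cdot 1583} - 1698364\right) - 2238509 = \left(\left(- \frac{262}{3}\right) \frac{1}{1583} - 1698364\right) - 2238509 = \left(- \frac{262}{4749} - 1698364\right) - 2238509 = - \frac{8065530898}{4749} - 2238509 = - \frac{18696210139}{4749}$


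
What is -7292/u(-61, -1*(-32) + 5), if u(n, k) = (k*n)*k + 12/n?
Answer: 444812/5094061 ≈ 0.087320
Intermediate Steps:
u(n, k) = 12/n + n*k**2 (u(n, k) = n*k**2 + 12/n = 12/n + n*k**2)
-7292/u(-61, -1*(-32) + 5) = -7292/(12/(-61) - 61*(-1*(-32) + 5)**2) = -7292/(12*(-1/61) - 61*(32 + 5)**2) = -7292/(-12/61 - 61*37**2) = -7292/(-12/61 - 61*1369) = -7292/(-12/61 - 83509) = -7292/(-5094061/61) = -7292*(-61/5094061) = 444812/5094061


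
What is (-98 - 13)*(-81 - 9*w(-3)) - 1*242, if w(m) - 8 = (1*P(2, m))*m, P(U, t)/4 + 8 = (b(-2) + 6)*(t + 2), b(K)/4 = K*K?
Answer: 376381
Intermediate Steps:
b(K) = 4*K**2 (b(K) = 4*(K*K) = 4*K**2)
P(U, t) = 144 + 88*t (P(U, t) = -32 + 4*((4*(-2)**2 + 6)*(t + 2)) = -32 + 4*((4*4 + 6)*(2 + t)) = -32 + 4*((16 + 6)*(2 + t)) = -32 + 4*(22*(2 + t)) = -32 + 4*(44 + 22*t) = -32 + (176 + 88*t) = 144 + 88*t)
w(m) = 8 + m*(144 + 88*m) (w(m) = 8 + (1*(144 + 88*m))*m = 8 + (144 + 88*m)*m = 8 + m*(144 + 88*m))
(-98 - 13)*(-81 - 9*w(-3)) - 1*242 = (-98 - 13)*(-81 - 9*(8 + 8*(-3)*(18 + 11*(-3)))) - 1*242 = -111*(-81 - 9*(8 + 8*(-3)*(18 - 33))) - 242 = -111*(-81 - 9*(8 + 8*(-3)*(-15))) - 242 = -111*(-81 - 9*(8 + 360)) - 242 = -111*(-81 - 9*368) - 242 = -111*(-81 - 3312) - 242 = -111*(-3393) - 242 = 376623 - 242 = 376381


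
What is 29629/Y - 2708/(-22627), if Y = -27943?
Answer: -594745739/632266261 ≈ -0.94066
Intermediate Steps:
29629/Y - 2708/(-22627) = 29629/(-27943) - 2708/(-22627) = 29629*(-1/27943) - 2708*(-1/22627) = -29629/27943 + 2708/22627 = -594745739/632266261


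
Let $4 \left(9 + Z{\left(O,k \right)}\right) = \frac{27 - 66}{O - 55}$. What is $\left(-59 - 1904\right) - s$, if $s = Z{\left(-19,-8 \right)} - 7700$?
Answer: $\frac{1700777}{296} \approx 5745.9$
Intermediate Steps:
$Z{\left(O,k \right)} = -9 - \frac{39}{4 \left(-55 + O\right)}$ ($Z{\left(O,k \right)} = -9 + \frac{\left(27 - 66\right) \frac{1}{O - 55}}{4} = -9 + \frac{\left(-39\right) \frac{1}{-55 + O}}{4} = -9 - \frac{39}{4 \left(-55 + O\right)}$)
$s = - \frac{2281825}{296}$ ($s = \frac{3 \left(647 - -228\right)}{4 \left(-55 - 19\right)} - 7700 = \frac{3 \left(647 + 228\right)}{4 \left(-74\right)} - 7700 = \frac{3}{4} \left(- \frac{1}{74}\right) 875 - 7700 = - \frac{2625}{296} - 7700 = - \frac{2281825}{296} \approx -7708.9$)
$\left(-59 - 1904\right) - s = \left(-59 - 1904\right) - - \frac{2281825}{296} = \left(-59 - 1904\right) + \frac{2281825}{296} = -1963 + \frac{2281825}{296} = \frac{1700777}{296}$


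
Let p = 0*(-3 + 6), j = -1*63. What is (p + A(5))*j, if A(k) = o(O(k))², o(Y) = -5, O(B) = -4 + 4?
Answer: -1575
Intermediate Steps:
j = -63
O(B) = 0
p = 0 (p = 0*3 = 0)
A(k) = 25 (A(k) = (-5)² = 25)
(p + A(5))*j = (0 + 25)*(-63) = 25*(-63) = -1575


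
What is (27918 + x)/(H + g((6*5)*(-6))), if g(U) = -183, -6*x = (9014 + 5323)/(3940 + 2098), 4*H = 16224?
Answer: 112377663/15590116 ≈ 7.2083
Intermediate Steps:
H = 4056 (H = (¼)*16224 = 4056)
x = -4779/12076 (x = -(9014 + 5323)/(6*(3940 + 2098)) = -4779/(2*6038) = -⅙*14337/6038 = -4779/12076 ≈ -0.39574)
(27918 + x)/(H + g((6*5)*(-6))) = (27918 - 4779/12076)/(4056 - 183) = (337132989/12076)/3873 = (337132989/12076)*(1/3873) = 112377663/15590116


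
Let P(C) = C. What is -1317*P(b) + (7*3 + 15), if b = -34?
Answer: 44814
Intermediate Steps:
-1317*P(b) + (7*3 + 15) = -1317*(-34) + (7*3 + 15) = 44778 + (21 + 15) = 44778 + 36 = 44814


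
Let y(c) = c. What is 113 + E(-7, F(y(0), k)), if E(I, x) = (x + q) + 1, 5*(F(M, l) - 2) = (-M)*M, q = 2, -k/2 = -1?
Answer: 118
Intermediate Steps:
k = 2 (k = -2*(-1) = 2)
F(M, l) = 2 - M**2/5 (F(M, l) = 2 + ((-M)*M)/5 = 2 + (-M**2)/5 = 2 - M**2/5)
E(I, x) = 3 + x (E(I, x) = (x + 2) + 1 = (2 + x) + 1 = 3 + x)
113 + E(-7, F(y(0), k)) = 113 + (3 + (2 - 1/5*0**2)) = 113 + (3 + (2 - 1/5*0)) = 113 + (3 + (2 + 0)) = 113 + (3 + 2) = 113 + 5 = 118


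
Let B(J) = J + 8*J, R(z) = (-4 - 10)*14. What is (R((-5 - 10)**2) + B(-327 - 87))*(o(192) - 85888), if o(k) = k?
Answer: 336099712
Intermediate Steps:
R(z) = -196 (R(z) = -14*14 = -196)
B(J) = 9*J
(R((-5 - 10)**2) + B(-327 - 87))*(o(192) - 85888) = (-196 + 9*(-327 - 87))*(192 - 85888) = (-196 + 9*(-414))*(-85696) = (-196 - 3726)*(-85696) = -3922*(-85696) = 336099712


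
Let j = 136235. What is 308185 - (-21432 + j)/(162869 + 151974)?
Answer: 97029775152/314843 ≈ 3.0818e+5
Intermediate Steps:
308185 - (-21432 + j)/(162869 + 151974) = 308185 - (-21432 + 136235)/(162869 + 151974) = 308185 - 114803/314843 = 97029775152/314843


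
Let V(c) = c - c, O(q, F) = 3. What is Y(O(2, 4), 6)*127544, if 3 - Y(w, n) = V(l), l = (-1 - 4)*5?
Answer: 382632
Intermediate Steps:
l = -25 (l = -5*5 = -25)
V(c) = 0
Y(w, n) = 3 (Y(w, n) = 3 - 1*0 = 3 + 0 = 3)
Y(O(2, 4), 6)*127544 = 3*127544 = 382632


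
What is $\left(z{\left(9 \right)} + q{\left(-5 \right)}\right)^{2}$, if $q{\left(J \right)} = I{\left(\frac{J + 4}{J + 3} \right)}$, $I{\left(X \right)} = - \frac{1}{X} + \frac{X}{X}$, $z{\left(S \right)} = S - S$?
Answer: $1$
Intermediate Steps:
$z{\left(S \right)} = 0$
$I{\left(X \right)} = 1 - \frac{1}{X}$ ($I{\left(X \right)} = - \frac{1}{X} + 1 = 1 - \frac{1}{X}$)
$q{\left(J \right)} = \frac{\left(-1 + \frac{4 + J}{3 + J}\right) \left(3 + J\right)}{4 + J}$ ($q{\left(J \right)} = \frac{-1 + \frac{J + 4}{J + 3}}{\left(J + 4\right) \frac{1}{J + 3}} = \frac{-1 + \frac{4 + J}{3 + J}}{\left(4 + J\right) \frac{1}{3 + J}} = \frac{-1 + \frac{4 + J}{3 + J}}{\frac{1}{3 + J} \left(4 + J\right)} = \frac{3 + J}{4 + J} \left(-1 + \frac{4 + J}{3 + J}\right) = \frac{\left(-1 + \frac{4 + J}{3 + J}\right) \left(3 + J\right)}{4 + J}$)
$\left(z{\left(9 \right)} + q{\left(-5 \right)}\right)^{2} = \left(0 + \frac{1}{4 - 5}\right)^{2} = \left(0 + \frac{1}{-1}\right)^{2} = \left(0 - 1\right)^{2} = \left(-1\right)^{2} = 1$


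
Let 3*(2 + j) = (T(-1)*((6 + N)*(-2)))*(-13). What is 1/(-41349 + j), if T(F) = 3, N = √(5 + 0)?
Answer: -8239/339404929 - 26*√5/1697024645 ≈ -2.4309e-5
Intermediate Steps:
N = √5 ≈ 2.2361
j = 154 + 26*√5 (j = -2 + ((3*((6 + √5)*(-2)))*(-13))/3 = -2 + ((3*(-12 - 2*√5))*(-13))/3 = -2 + ((-36 - 6*√5)*(-13))/3 = -2 + (468 + 78*√5)/3 = -2 + (156 + 26*√5) = 154 + 26*√5 ≈ 212.14)
1/(-41349 + j) = 1/(-41349 + (154 + 26*√5)) = 1/(-41195 + 26*√5)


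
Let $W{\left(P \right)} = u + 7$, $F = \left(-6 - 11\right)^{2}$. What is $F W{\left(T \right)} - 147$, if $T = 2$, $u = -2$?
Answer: $1298$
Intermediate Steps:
$F = 289$ ($F = \left(-17\right)^{2} = 289$)
$W{\left(P \right)} = 5$ ($W{\left(P \right)} = -2 + 7 = 5$)
$F W{\left(T \right)} - 147 = 289 \cdot 5 - 147 = 1445 - 147 = 1298$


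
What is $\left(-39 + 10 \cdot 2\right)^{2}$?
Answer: $361$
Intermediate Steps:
$\left(-39 + 10 \cdot 2\right)^{2} = \left(-39 + 20\right)^{2} = \left(-19\right)^{2} = 361$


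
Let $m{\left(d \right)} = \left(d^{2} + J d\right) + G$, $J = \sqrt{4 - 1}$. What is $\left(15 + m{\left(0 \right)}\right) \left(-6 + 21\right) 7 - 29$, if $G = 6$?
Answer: $2176$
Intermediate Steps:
$J = \sqrt{3} \approx 1.732$
$m{\left(d \right)} = 6 + d^{2} + d \sqrt{3}$ ($m{\left(d \right)} = \left(d^{2} + \sqrt{3} d\right) + 6 = \left(d^{2} + d \sqrt{3}\right) + 6 = 6 + d^{2} + d \sqrt{3}$)
$\left(15 + m{\left(0 \right)}\right) \left(-6 + 21\right) 7 - 29 = \left(15 + \left(6 + 0^{2} + 0 \sqrt{3}\right)\right) \left(-6 + 21\right) 7 - 29 = \left(15 + \left(6 + 0 + 0\right)\right) 15 \cdot 7 - 29 = \left(15 + 6\right) 15 \cdot 7 - 29 = 21 \cdot 15 \cdot 7 - 29 = 315 \cdot 7 - 29 = 2205 - 29 = 2176$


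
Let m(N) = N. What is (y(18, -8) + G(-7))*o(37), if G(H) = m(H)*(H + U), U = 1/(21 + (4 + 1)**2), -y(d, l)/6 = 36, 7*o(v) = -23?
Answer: 7689/14 ≈ 549.21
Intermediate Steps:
o(v) = -23/7 (o(v) = (1/7)*(-23) = -23/7)
y(d, l) = -216 (y(d, l) = -6*36 = -216)
U = 1/46 (U = 1/(21 + 5**2) = 1/(21 + 25) = 1/46 ≈ 0.021739)
G(H) = H*(1/46 + H) (G(H) = H*(H + 1/46) = H*(1/46 + H))
(y(18, -8) + G(-7))*o(37) = (-216 - 7*(1/46 - 7))*(-23/7) = (-216 - 7*(-321/46))*(-23/7) = (-216 + 2247/46)*(-23/7) = -7689/46*(-23/7) = 7689/14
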